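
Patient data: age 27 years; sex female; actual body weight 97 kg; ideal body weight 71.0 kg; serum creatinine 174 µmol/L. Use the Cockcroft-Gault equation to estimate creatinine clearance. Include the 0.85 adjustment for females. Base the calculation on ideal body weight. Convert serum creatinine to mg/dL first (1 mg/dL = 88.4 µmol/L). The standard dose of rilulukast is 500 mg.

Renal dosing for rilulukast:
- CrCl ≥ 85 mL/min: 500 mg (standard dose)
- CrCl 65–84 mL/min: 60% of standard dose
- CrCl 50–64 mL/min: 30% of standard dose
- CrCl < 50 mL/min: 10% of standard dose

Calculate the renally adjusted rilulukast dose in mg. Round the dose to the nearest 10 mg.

SCr = 174 / 88.4 = 1.968 mg/dL
CrCl = (140 − 27) × 71 / (72 × 1.968) × 0.85 = 8023.0 / 141.70 × 0.85 ≈ 48.1 mL/min
CrCl ≈ 48 mL/min → bracket < 50 mL/min.
10% of 500 mg = 50 mg

50 mg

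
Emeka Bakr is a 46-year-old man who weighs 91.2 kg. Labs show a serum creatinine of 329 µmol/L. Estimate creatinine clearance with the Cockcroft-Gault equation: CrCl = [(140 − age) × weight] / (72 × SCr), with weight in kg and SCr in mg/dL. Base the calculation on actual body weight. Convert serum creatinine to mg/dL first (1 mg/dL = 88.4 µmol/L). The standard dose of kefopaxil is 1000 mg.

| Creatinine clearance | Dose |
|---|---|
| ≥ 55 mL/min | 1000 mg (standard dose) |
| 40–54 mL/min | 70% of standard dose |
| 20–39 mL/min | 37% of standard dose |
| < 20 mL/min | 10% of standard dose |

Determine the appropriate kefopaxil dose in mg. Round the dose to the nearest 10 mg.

370 mg

SCr = 329 / 88.4 = 3.722 mg/dL
CrCl = (140 − 46) × 91.2 / (72 × 3.722) = 8572.8 / 267.98 ≈ 32.0 mL/min
CrCl ≈ 32 mL/min → bracket 20–39 mL/min.
37% of 1000 mg = 370 mg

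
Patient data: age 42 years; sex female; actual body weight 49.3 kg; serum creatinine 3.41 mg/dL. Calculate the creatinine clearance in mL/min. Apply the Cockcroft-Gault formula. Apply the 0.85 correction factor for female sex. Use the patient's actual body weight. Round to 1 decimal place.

16.7 mL/min

CrCl = (140 − 42) × 49.3 / (72 × 3.41) × 0.85 = 4831.4 / 245.52 × 0.85 ≈ 16.7 mL/min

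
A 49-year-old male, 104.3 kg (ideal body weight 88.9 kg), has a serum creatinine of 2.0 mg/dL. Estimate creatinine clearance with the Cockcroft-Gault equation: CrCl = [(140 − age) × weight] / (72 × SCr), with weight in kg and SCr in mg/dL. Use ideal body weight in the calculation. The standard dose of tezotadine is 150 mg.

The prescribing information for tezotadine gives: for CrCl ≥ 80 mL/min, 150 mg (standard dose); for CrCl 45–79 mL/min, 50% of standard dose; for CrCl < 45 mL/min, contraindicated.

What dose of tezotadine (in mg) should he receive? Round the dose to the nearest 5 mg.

75 mg

CrCl = (140 − 49) × 88.9 / (72 × 2) = 8089.9 / 144.00 ≈ 56.2 mL/min
CrCl ≈ 56 mL/min → bracket 45–79 mL/min.
50% of 150 mg = 75 mg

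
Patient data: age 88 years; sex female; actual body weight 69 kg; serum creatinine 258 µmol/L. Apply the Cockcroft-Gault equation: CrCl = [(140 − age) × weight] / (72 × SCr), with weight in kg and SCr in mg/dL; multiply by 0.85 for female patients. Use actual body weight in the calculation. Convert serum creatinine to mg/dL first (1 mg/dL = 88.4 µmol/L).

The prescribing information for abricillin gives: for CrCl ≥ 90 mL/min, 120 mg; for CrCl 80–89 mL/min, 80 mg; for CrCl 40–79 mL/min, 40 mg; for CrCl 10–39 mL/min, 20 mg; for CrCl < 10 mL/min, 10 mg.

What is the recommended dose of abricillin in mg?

20 mg

SCr = 258 / 88.4 = 2.919 mg/dL
CrCl = (140 − 88) × 69 / (72 × 2.919) × 0.85 = 3588.0 / 210.17 × 0.85 ≈ 14.5 mL/min
CrCl ≈ 15 mL/min → bracket 10–39 mL/min.
Dose for this bracket: 20 mg.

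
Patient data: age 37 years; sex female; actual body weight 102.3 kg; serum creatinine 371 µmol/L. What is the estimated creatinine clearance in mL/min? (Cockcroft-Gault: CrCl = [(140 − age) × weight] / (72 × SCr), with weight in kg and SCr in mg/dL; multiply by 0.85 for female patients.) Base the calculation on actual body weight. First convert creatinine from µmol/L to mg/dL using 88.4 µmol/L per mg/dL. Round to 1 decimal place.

29.6 mL/min

SCr = 371 / 88.4 = 4.197 mg/dL
CrCl = (140 − 37) × 102.3 / (72 × 4.197) × 0.85 = 10536.9 / 302.18 × 0.85 ≈ 29.6 mL/min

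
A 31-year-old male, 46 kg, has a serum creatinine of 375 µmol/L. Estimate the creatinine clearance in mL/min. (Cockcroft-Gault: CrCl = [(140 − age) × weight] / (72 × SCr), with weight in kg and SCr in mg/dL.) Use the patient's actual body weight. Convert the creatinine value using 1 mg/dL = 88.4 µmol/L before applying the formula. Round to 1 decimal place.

16.4 mL/min

SCr = 375 / 88.4 = 4.242 mg/dL
CrCl = (140 − 31) × 46 / (72 × 4.242) = 5014.0 / 305.42 ≈ 16.4 mL/min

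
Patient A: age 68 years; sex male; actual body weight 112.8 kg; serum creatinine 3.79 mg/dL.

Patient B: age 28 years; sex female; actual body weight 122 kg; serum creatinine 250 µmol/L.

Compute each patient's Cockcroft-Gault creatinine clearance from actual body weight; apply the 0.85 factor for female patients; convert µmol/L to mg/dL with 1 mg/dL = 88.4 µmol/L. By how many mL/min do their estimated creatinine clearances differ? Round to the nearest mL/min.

Patient A: CrCl = (140 − 68) × 112.8 / (72 × 3.79) = 8121.6 / 272.88 ≈ 29.8 mL/min
Patient B: SCr = 250 / 88.4 = 2.828 mg/dL
Patient B: CrCl = (140 − 28) × 122 / (72 × 2.828) × 0.85 = 13664.0 / 203.62 × 0.85 ≈ 57.0 mL/min
|29.8 − 57.0| = 27.2 mL/min

27 mL/min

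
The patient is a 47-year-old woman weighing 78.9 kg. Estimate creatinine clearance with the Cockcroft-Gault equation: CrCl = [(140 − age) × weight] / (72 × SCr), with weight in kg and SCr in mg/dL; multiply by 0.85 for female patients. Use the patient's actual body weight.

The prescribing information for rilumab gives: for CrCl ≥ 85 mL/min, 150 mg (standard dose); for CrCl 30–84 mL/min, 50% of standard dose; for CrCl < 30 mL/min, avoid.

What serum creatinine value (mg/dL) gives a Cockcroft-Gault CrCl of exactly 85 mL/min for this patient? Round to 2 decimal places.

1.02 mg/dL

Standard dose requires CrCl ≥ 85 mL/min.
Set (140 − 47) × 78.9 × 0.85 / (72 × SCr) = 85
SCr = (140 − 47) × 78.9 × 0.85 / (72 × 85) = 1.019 mg/dL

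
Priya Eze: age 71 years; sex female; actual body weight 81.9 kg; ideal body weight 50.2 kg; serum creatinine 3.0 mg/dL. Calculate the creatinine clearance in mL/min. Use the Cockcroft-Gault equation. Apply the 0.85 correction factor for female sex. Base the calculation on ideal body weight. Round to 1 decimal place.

13.6 mL/min

CrCl = (140 − 71) × 50.2 / (72 × 3) × 0.85 = 3463.8 / 216.00 × 0.85 ≈ 13.6 mL/min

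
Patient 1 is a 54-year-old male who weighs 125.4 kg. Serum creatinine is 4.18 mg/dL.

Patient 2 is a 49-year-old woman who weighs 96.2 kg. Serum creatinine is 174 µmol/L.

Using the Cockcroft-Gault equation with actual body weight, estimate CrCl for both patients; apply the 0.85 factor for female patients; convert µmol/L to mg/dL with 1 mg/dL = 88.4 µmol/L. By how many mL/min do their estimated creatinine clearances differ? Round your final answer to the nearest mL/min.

Patient 1: CrCl = (140 − 54) × 125.4 / (72 × 4.18) = 10784.4 / 300.96 ≈ 35.8 mL/min
Patient 2: SCr = 174 / 88.4 = 1.968 mg/dL
Patient 2: CrCl = (140 − 49) × 96.2 / (72 × 1.968) × 0.85 = 8754.2 / 141.70 × 0.85 ≈ 52.5 mL/min
|35.8 − 52.5| = 16.7 mL/min

17 mL/min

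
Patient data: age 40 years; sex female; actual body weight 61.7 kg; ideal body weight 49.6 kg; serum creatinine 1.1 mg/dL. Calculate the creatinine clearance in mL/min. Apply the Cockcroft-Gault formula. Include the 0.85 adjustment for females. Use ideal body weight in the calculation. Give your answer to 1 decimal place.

53.2 mL/min

CrCl = (140 − 40) × 49.6 / (72 × 1.1) × 0.85 = 4960.0 / 79.20 × 0.85 ≈ 53.2 mL/min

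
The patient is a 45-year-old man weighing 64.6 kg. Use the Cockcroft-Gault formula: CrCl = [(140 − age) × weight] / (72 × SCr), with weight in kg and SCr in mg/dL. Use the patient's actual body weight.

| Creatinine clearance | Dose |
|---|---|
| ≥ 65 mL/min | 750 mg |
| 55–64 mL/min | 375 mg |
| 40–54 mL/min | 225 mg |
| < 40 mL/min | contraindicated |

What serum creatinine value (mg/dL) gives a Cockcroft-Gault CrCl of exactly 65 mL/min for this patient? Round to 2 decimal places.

1.31 mg/dL

Standard dose requires CrCl ≥ 65 mL/min.
Set (140 − 45) × 64.6 / (72 × SCr) = 65
SCr = (140 − 45) × 64.6 / (72 × 65) = 1.311 mg/dL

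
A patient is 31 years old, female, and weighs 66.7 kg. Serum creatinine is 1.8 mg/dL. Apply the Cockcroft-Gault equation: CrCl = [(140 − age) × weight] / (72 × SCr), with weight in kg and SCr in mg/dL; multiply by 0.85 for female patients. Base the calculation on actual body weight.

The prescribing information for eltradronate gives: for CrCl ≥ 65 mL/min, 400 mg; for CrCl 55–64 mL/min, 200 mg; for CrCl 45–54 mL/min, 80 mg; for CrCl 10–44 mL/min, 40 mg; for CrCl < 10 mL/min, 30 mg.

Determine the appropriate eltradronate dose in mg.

80 mg

CrCl = (140 − 31) × 66.7 / (72 × 1.8) × 0.85 = 7270.3 / 129.60 × 0.85 ≈ 47.7 mL/min
CrCl ≈ 48 mL/min → bracket 45–54 mL/min.
Dose for this bracket: 80 mg.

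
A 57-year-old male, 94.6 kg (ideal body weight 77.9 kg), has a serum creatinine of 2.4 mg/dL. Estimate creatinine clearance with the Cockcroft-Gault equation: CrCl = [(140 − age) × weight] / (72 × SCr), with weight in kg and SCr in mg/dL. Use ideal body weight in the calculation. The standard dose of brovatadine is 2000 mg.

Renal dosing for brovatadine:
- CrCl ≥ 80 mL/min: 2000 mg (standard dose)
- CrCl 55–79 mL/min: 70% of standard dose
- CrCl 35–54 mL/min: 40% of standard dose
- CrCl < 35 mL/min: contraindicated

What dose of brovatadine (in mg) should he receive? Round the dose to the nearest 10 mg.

CrCl = (140 − 57) × 77.9 / (72 × 2.4) = 6465.7 / 172.80 ≈ 37.4 mL/min
CrCl ≈ 37 mL/min → bracket 35–54 mL/min.
40% of 2000 mg = 800 mg

800 mg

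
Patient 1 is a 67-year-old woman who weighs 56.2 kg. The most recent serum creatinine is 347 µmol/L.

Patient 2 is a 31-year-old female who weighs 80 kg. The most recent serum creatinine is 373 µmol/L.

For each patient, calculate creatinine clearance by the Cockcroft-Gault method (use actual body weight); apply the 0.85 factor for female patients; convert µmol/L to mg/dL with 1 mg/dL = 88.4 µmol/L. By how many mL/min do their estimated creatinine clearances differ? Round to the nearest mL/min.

12 mL/min

Patient 1: SCr = 347 / 88.4 = 3.925 mg/dL
Patient 1: CrCl = (140 − 67) × 56.2 / (72 × 3.925) × 0.85 = 4102.6 / 282.60 × 0.85 ≈ 12.3 mL/min
Patient 2: SCr = 373 / 88.4 = 4.219 mg/dL
Patient 2: CrCl = (140 − 31) × 80 / (72 × 4.219) × 0.85 = 8720.0 / 303.77 × 0.85 ≈ 24.4 mL/min
|12.3 − 24.4| = 12.1 mL/min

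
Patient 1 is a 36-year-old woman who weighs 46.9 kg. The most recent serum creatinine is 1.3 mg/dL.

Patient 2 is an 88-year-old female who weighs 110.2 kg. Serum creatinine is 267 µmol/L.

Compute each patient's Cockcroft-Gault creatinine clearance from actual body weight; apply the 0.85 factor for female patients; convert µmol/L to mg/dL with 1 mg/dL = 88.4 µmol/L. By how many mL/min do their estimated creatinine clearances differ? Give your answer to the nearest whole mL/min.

Patient 1: CrCl = (140 − 36) × 46.9 / (72 × 1.3) × 0.85 = 4877.6 / 93.60 × 0.85 ≈ 44.3 mL/min
Patient 2: SCr = 267 / 88.4 = 3.02 mg/dL
Patient 2: CrCl = (140 − 88) × 110.2 / (72 × 3.02) × 0.85 = 5730.4 / 217.44 × 0.85 ≈ 22.4 mL/min
|44.3 − 22.4| = 21.9 mL/min

22 mL/min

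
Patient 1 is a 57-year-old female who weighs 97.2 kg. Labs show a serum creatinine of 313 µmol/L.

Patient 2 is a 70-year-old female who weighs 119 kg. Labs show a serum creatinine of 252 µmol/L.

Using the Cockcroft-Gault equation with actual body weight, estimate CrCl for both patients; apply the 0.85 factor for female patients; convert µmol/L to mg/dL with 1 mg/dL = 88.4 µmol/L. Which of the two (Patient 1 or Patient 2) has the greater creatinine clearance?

Patient 2

Patient 1: SCr = 313 / 88.4 = 3.541 mg/dL
Patient 1: CrCl = (140 − 57) × 97.2 / (72 × 3.541) × 0.85 = 8067.6 / 254.95 × 0.85 ≈ 26.9 mL/min
Patient 2: SCr = 252 / 88.4 = 2.851 mg/dL
Patient 2: CrCl = (140 − 70) × 119 / (72 × 2.851) × 0.85 = 8330.0 / 205.27 × 0.85 ≈ 34.5 mL/min
26.9 vs 34.5 mL/min → Patient 2 is higher.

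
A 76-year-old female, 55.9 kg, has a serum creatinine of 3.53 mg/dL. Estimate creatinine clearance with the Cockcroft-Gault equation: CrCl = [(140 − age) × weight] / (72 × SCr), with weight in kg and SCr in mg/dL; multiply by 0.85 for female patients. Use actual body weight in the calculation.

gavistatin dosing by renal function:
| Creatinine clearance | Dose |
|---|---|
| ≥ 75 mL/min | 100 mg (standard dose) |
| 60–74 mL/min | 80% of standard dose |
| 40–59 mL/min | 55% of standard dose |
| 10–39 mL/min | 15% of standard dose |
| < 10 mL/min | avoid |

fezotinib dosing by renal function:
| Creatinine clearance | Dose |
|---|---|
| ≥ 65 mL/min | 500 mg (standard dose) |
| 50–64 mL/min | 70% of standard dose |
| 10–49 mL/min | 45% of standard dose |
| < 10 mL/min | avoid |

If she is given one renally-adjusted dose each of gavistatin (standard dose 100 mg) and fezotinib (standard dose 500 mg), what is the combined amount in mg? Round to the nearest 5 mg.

CrCl = (140 − 76) × 55.9 / (72 × 3.53) × 0.85 = 3577.6 / 254.16 × 0.85 ≈ 12.0 mL/min
CrCl ≈ 12 mL/min.
gavistatin: 10–39 mL/min → 15% of 100 mg = 15 mg.
fezotinib: 10–49 mL/min → 45% of 500 mg = 225 mg.
Total = 15 + 225 = 240 mg.

240 mg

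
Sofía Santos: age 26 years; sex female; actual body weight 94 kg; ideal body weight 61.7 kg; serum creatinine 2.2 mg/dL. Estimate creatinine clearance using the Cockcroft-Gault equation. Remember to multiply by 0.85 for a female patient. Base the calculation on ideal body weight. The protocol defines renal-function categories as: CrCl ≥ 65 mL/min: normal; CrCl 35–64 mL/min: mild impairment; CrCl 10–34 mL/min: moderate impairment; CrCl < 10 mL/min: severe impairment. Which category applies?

mild impairment

CrCl = (140 − 26) × 61.7 / (72 × 2.2) × 0.85 = 7033.8 / 158.40 × 0.85 ≈ 37.7 mL/min
38 mL/min falls in the 'mild impairment' range.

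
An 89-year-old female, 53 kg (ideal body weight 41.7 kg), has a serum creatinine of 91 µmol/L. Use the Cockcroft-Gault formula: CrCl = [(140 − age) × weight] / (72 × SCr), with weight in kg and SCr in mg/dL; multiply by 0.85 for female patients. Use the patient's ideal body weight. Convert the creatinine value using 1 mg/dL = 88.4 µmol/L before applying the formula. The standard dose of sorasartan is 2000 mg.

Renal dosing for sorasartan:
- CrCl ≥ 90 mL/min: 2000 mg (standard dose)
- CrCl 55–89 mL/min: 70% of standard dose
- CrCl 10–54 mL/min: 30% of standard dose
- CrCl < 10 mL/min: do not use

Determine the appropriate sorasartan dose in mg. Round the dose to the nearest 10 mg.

600 mg

SCr = 91 / 88.4 = 1.029 mg/dL
CrCl = (140 − 89) × 41.7 / (72 × 1.029) × 0.85 = 2126.7 / 74.09 × 0.85 ≈ 24.4 mL/min
CrCl ≈ 24 mL/min → bracket 10–54 mL/min.
30% of 2000 mg = 600 mg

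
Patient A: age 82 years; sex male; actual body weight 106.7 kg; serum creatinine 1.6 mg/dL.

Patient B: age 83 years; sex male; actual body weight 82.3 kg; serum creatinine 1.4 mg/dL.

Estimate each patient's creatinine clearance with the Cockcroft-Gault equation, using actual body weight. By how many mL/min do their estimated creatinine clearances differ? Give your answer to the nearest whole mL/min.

Patient A: CrCl = (140 − 82) × 106.7 / (72 × 1.6) = 6188.6 / 115.20 ≈ 53.7 mL/min
Patient B: CrCl = (140 − 83) × 82.3 / (72 × 1.4) = 4691.1 / 100.80 ≈ 46.5 mL/min
|53.7 − 46.5| = 7.2 mL/min

7 mL/min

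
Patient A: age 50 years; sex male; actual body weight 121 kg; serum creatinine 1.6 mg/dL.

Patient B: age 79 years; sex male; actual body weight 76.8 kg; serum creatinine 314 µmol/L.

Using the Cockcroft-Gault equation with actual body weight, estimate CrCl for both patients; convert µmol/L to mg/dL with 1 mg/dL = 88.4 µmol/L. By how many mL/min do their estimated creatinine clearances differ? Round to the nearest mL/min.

Patient A: CrCl = (140 − 50) × 121 / (72 × 1.6) = 10890.0 / 115.20 ≈ 94.5 mL/min
Patient B: SCr = 314 / 88.4 = 3.552 mg/dL
Patient B: CrCl = (140 − 79) × 76.8 / (72 × 3.552) = 4684.8 / 255.74 ≈ 18.3 mL/min
|94.5 − 18.3| = 76.2 mL/min

76 mL/min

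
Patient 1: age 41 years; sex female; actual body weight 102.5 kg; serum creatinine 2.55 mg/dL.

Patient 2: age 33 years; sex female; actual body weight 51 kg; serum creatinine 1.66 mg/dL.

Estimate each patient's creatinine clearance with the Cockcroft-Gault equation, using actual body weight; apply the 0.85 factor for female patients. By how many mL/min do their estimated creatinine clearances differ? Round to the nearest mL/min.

8 mL/min

Patient 1: CrCl = (140 − 41) × 102.5 / (72 × 2.55) × 0.85 = 10147.5 / 183.60 × 0.85 ≈ 47.0 mL/min
Patient 2: CrCl = (140 − 33) × 51 / (72 × 1.66) × 0.85 = 5457.0 / 119.52 × 0.85 ≈ 38.8 mL/min
|47.0 − 38.8| = 8.2 mL/min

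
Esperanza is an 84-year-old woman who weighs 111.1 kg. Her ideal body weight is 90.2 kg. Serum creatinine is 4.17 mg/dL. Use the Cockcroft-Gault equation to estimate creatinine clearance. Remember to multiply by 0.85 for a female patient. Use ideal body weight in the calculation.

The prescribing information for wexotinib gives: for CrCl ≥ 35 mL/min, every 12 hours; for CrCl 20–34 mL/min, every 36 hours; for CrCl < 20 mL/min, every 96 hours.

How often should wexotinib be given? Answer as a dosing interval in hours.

CrCl = (140 − 84) × 90.2 / (72 × 4.17) × 0.85 = 5051.2 / 300.24 × 0.85 ≈ 14.3 mL/min
CrCl ≈ 14 mL/min → bracket < 20 mL/min → every 96 hours.

every 96 hours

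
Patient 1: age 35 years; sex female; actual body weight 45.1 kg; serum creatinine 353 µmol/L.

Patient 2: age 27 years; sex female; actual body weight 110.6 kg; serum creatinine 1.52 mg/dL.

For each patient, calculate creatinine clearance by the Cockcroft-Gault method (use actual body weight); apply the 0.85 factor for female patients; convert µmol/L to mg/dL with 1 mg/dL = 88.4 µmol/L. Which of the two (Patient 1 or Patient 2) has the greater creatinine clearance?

Patient 1: SCr = 353 / 88.4 = 3.993 mg/dL
Patient 1: CrCl = (140 − 35) × 45.1 / (72 × 3.993) × 0.85 = 4735.5 / 287.50 × 0.85 ≈ 14.0 mL/min
Patient 2: CrCl = (140 − 27) × 110.6 / (72 × 1.52) × 0.85 = 12497.8 / 109.44 × 0.85 ≈ 97.1 mL/min
14.0 vs 97.1 mL/min → Patient 2 is higher.

Patient 2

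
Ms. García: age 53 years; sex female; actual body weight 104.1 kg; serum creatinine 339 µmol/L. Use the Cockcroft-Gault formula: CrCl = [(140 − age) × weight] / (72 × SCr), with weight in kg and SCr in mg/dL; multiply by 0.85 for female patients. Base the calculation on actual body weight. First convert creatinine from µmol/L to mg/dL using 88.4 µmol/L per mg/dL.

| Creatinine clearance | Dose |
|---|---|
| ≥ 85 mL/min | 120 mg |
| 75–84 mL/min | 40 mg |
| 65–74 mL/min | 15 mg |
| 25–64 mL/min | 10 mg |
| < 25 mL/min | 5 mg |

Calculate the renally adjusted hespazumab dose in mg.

10 mg

SCr = 339 / 88.4 = 3.835 mg/dL
CrCl = (140 − 53) × 104.1 / (72 × 3.835) × 0.85 = 9056.7 / 276.12 × 0.85 ≈ 27.9 mL/min
CrCl ≈ 28 mL/min → bracket 25–64 mL/min.
Dose for this bracket: 10 mg.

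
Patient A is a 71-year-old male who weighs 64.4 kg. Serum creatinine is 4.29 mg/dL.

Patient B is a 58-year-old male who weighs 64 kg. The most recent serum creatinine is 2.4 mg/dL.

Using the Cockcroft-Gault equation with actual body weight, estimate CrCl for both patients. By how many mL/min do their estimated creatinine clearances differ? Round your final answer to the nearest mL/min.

16 mL/min

Patient A: CrCl = (140 − 71) × 64.4 / (72 × 4.29) = 4443.6 / 308.88 ≈ 14.4 mL/min
Patient B: CrCl = (140 − 58) × 64 / (72 × 2.4) = 5248.0 / 172.80 ≈ 30.4 mL/min
|14.4 − 30.4| = 16.0 mL/min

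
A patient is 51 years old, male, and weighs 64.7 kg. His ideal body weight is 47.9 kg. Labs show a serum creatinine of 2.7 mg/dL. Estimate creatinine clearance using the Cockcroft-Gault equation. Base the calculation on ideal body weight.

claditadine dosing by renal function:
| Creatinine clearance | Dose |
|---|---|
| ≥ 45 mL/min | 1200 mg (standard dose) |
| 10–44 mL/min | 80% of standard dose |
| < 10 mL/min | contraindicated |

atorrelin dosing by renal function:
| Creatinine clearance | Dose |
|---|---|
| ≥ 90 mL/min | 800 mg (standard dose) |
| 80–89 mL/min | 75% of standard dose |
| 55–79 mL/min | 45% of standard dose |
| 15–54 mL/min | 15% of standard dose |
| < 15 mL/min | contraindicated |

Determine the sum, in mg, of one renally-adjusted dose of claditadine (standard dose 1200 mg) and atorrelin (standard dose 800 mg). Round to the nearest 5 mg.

CrCl = (140 − 51) × 47.9 / (72 × 2.7) = 4263.1 / 194.40 ≈ 21.9 mL/min
CrCl ≈ 22 mL/min.
claditadine: 10–44 mL/min → 80% of 1200 mg = 960 mg.
atorrelin: 15–54 mL/min → 15% of 800 mg = 120 mg.
Total = 960 + 120 = 1080 mg.

1080 mg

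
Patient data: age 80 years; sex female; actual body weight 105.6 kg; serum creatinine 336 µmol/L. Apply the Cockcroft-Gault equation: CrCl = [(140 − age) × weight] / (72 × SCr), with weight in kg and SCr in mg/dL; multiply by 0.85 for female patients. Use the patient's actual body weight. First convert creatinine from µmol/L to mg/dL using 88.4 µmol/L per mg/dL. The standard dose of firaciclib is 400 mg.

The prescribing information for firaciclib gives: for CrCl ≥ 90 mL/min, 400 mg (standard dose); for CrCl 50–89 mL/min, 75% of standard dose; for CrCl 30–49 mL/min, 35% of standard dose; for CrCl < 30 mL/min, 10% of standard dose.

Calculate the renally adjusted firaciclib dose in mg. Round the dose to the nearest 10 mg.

SCr = 336 / 88.4 = 3.801 mg/dL
CrCl = (140 − 80) × 105.6 / (72 × 3.801) × 0.85 = 6336.0 / 273.67 × 0.85 ≈ 19.7 mL/min
CrCl ≈ 20 mL/min → bracket < 30 mL/min.
10% of 400 mg = 40 mg

40 mg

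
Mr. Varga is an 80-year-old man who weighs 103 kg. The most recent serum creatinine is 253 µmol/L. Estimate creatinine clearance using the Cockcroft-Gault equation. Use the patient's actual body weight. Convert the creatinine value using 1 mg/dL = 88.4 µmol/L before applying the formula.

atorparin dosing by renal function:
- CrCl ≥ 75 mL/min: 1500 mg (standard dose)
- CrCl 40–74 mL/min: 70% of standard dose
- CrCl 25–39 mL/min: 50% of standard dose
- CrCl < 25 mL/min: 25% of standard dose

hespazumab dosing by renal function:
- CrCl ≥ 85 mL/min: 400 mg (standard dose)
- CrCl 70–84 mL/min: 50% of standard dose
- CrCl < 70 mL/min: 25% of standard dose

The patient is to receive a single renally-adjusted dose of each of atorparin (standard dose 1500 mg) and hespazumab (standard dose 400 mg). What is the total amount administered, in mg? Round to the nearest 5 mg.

850 mg

SCr = 253 / 88.4 = 2.862 mg/dL
CrCl = (140 − 80) × 103 / (72 × 2.862) = 6180.0 / 206.06 ≈ 30.0 mL/min
CrCl ≈ 30 mL/min.
atorparin: 25–39 mL/min → 50% of 1500 mg = 750 mg.
hespazumab: < 70 mL/min → 25% of 400 mg = 100 mg.
Total = 750 + 100 = 850 mg.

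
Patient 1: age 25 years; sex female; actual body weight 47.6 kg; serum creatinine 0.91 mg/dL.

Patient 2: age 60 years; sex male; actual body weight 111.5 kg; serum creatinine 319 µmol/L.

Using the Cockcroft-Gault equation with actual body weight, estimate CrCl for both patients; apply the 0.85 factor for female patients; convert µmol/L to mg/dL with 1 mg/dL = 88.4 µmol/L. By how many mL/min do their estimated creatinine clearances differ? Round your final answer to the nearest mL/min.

Patient 1: CrCl = (140 − 25) × 47.6 / (72 × 0.91) × 0.85 = 5474.0 / 65.52 × 0.85 ≈ 71.0 mL/min
Patient 2: SCr = 319 / 88.4 = 3.609 mg/dL
Patient 2: CrCl = (140 − 60) × 111.5 / (72 × 3.609) = 8920.0 / 259.85 ≈ 34.3 mL/min
|71.0 − 34.3| = 36.7 mL/min

37 mL/min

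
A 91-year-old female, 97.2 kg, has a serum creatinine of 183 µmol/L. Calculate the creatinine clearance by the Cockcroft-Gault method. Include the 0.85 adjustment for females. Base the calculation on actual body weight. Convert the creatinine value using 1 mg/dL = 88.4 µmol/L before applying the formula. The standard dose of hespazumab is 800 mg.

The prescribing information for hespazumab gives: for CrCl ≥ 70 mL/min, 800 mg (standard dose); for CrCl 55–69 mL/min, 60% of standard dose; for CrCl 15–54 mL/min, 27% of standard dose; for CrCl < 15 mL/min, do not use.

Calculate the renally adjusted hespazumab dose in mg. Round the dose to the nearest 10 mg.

SCr = 183 / 88.4 = 2.07 mg/dL
CrCl = (140 − 91) × 97.2 / (72 × 2.07) × 0.85 = 4762.8 / 149.04 × 0.85 ≈ 27.2 mL/min
CrCl ≈ 27 mL/min → bracket 15–54 mL/min.
27% of 800 mg = 216 mg → 220 mg

220 mg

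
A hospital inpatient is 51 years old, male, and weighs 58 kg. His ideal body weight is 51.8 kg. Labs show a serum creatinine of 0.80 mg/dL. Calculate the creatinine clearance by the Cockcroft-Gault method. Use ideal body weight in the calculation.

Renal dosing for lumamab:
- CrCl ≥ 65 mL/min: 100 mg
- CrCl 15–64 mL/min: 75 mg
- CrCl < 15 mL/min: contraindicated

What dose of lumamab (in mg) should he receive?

CrCl = (140 − 51) × 51.8 / (72 × 0.8) = 4610.2 / 57.60 ≈ 80.0 mL/min
CrCl ≈ 80 mL/min → bracket ≥ 65 mL/min.
Dose for this bracket: 100 mg.

100 mg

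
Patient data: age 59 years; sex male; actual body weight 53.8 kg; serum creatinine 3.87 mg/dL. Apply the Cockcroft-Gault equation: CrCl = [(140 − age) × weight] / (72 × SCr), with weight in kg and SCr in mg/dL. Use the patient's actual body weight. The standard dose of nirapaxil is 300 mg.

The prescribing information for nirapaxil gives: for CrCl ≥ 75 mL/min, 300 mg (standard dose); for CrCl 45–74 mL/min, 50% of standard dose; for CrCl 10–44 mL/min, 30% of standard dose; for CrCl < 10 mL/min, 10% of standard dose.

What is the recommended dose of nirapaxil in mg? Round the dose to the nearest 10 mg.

CrCl = (140 − 59) × 53.8 / (72 × 3.87) = 4357.8 / 278.64 ≈ 15.6 mL/min
CrCl ≈ 16 mL/min → bracket 10–44 mL/min.
30% of 300 mg = 90 mg

90 mg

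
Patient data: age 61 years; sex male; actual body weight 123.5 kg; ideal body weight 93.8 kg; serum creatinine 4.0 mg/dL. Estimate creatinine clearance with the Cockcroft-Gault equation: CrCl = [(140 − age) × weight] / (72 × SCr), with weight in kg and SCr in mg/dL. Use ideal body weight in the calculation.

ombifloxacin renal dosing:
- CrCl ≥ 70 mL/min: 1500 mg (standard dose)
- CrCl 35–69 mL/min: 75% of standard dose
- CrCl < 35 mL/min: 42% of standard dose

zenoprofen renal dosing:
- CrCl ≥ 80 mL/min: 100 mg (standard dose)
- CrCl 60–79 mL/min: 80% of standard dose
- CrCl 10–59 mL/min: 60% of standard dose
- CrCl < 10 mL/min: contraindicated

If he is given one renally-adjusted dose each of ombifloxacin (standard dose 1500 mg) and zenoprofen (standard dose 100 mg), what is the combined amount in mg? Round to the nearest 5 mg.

690 mg

CrCl = (140 − 61) × 93.8 / (72 × 4) = 7410.2 / 288.00 ≈ 25.7 mL/min
CrCl ≈ 26 mL/min.
ombifloxacin: < 35 mL/min → 42% of 1500 mg = 630 mg.
zenoprofen: 10–59 mL/min → 60% of 100 mg = 60 mg.
Total = 630 + 60 = 690 mg.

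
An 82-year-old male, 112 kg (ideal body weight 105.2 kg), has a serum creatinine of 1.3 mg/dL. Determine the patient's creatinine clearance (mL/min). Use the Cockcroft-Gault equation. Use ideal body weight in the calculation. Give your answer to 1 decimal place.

65.2 mL/min

CrCl = (140 − 82) × 105.2 / (72 × 1.3) = 6101.6 / 93.60 ≈ 65.2 mL/min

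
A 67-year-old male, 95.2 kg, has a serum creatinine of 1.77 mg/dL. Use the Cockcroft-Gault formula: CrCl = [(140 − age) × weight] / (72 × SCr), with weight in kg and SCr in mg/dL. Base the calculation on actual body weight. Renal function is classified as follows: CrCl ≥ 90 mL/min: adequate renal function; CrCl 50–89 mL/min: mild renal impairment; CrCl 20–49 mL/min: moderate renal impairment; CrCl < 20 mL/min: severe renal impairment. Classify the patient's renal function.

mild renal impairment

CrCl = (140 − 67) × 95.2 / (72 × 1.77) = 6949.6 / 127.44 ≈ 54.5 mL/min
55 mL/min falls in the 'mild renal impairment' range.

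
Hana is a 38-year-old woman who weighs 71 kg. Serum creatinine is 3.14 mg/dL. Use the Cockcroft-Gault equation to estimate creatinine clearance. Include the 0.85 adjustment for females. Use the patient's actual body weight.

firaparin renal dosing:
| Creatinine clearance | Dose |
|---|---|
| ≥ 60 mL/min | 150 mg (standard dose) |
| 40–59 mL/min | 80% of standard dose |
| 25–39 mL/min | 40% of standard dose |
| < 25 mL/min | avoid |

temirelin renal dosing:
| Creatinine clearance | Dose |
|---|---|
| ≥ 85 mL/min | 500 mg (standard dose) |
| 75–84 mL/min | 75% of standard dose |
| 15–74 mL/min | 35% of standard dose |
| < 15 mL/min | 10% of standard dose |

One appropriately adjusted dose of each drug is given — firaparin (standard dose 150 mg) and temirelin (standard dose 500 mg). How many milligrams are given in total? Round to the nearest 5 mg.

235 mg

CrCl = (140 − 38) × 71 / (72 × 3.14) × 0.85 = 7242.0 / 226.08 × 0.85 ≈ 27.2 mL/min
CrCl ≈ 27 mL/min.
firaparin: 25–39 mL/min → 40% of 150 mg = 60 mg.
temirelin: 15–74 mL/min → 35% of 500 mg = 175 mg.
Total = 60 + 175 = 235 mg.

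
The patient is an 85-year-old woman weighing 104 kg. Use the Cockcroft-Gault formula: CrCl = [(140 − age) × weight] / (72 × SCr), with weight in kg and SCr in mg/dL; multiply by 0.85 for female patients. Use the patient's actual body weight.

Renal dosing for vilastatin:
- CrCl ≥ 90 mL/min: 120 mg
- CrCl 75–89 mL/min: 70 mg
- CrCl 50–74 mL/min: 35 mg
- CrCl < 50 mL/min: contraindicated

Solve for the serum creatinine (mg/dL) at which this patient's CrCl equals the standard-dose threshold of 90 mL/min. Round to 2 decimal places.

Standard dose requires CrCl ≥ 90 mL/min.
Set (140 − 85) × 104 × 0.85 / (72 × SCr) = 90
SCr = (140 − 85) × 104 × 0.85 / (72 × 90) = 0.750 mg/dL

0.75 mg/dL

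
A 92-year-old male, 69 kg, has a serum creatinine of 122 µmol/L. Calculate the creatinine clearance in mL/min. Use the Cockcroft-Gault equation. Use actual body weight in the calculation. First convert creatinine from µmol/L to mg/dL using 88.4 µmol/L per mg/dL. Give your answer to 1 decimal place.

SCr = 122 / 88.4 = 1.38 mg/dL
CrCl = (140 − 92) × 69 / (72 × 1.38) = 3312.0 / 99.36 ≈ 33.3 mL/min

33.3 mL/min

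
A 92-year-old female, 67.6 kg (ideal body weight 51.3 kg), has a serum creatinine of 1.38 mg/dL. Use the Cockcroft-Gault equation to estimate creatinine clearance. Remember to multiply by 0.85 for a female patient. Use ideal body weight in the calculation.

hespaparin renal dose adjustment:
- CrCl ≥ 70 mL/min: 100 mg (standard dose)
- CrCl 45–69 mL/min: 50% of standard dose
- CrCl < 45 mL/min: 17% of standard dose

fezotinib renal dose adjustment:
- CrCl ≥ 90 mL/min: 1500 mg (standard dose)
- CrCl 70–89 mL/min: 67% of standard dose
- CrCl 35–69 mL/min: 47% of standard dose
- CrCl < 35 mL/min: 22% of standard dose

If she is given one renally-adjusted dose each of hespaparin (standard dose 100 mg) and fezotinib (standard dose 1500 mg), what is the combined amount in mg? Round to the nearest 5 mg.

345 mg

CrCl = (140 − 92) × 51.3 / (72 × 1.38) × 0.85 = 2462.4 / 99.36 × 0.85 ≈ 21.1 mL/min
CrCl ≈ 21 mL/min.
hespaparin: < 45 mL/min → 17% of 100 mg = 17 mg.
fezotinib: < 35 mL/min → 22% of 1500 mg = 330 mg.
Total = 17 + 330 = 347 mg.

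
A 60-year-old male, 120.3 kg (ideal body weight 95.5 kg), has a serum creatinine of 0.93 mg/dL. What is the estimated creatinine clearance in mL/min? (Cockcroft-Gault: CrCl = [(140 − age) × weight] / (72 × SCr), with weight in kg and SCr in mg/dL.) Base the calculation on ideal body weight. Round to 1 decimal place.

114.1 mL/min

CrCl = (140 − 60) × 95.5 / (72 × 0.93) = 7640.0 / 66.96 ≈ 114.1 mL/min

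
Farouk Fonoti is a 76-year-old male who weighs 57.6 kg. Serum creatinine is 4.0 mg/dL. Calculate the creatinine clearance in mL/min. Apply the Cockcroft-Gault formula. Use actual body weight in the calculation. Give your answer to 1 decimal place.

12.8 mL/min

CrCl = (140 − 76) × 57.6 / (72 × 4) = 3686.4 / 288.00 ≈ 12.8 mL/min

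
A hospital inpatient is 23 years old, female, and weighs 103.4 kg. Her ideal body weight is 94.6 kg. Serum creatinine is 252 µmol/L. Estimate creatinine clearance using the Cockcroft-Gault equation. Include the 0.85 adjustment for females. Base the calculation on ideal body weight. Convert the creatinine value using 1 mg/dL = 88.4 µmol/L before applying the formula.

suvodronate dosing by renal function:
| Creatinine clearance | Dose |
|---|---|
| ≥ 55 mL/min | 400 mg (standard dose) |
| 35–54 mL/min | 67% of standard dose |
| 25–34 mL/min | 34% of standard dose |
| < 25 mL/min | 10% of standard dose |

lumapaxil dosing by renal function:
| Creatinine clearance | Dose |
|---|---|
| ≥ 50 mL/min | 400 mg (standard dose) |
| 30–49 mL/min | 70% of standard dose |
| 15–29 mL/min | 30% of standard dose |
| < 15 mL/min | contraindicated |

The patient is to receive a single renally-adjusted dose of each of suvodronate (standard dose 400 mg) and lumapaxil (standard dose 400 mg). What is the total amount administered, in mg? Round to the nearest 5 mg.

550 mg

SCr = 252 / 88.4 = 2.851 mg/dL
CrCl = (140 − 23) × 94.6 / (72 × 2.851) × 0.85 = 11068.2 / 205.27 × 0.85 ≈ 45.8 mL/min
CrCl ≈ 46 mL/min.
suvodronate: 35–54 mL/min → 67% of 400 mg = 268 mg.
lumapaxil: 30–49 mL/min → 70% of 400 mg = 280 mg.
Total = 268 + 280 = 548 mg.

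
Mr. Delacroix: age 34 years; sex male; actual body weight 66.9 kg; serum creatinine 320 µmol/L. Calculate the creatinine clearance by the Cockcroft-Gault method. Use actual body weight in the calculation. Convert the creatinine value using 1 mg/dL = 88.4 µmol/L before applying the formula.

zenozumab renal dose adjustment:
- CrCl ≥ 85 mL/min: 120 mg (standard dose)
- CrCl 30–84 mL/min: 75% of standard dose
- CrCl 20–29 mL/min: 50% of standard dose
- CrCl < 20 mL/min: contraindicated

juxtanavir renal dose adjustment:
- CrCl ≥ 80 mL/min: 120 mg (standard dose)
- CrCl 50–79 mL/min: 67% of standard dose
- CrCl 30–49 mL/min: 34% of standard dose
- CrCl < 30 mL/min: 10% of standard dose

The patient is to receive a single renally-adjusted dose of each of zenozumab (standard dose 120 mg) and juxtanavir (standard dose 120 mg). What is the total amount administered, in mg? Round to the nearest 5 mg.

70 mg

SCr = 320 / 88.4 = 3.62 mg/dL
CrCl = (140 − 34) × 66.9 / (72 × 3.62) = 7091.4 / 260.64 ≈ 27.2 mL/min
CrCl ≈ 27 mL/min.
zenozumab: 20–29 mL/min → 50% of 120 mg = 60 mg.
juxtanavir: < 30 mL/min → 10% of 120 mg = 12 mg.
Total = 60 + 12 = 72 mg.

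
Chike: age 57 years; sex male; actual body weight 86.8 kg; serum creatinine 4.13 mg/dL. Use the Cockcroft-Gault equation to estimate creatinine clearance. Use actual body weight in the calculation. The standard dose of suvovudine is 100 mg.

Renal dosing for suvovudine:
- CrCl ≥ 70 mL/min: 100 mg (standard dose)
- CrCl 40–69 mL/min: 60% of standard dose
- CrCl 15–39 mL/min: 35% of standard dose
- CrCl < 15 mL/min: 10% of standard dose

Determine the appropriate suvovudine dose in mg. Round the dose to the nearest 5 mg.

35 mg

CrCl = (140 − 57) × 86.8 / (72 × 4.13) = 7204.4 / 297.36 ≈ 24.2 mL/min
CrCl ≈ 24 mL/min → bracket 15–39 mL/min.
35% of 100 mg = 35 mg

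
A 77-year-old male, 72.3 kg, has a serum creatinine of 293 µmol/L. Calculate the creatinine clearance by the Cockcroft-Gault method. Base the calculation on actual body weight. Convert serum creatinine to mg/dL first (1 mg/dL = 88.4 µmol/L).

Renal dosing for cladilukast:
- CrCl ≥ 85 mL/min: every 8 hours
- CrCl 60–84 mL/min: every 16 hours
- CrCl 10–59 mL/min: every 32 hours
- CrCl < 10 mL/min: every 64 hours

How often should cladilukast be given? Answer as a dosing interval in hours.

every 32 hours

SCr = 293 / 88.4 = 3.314 mg/dL
CrCl = (140 − 77) × 72.3 / (72 × 3.314) = 4554.9 / 238.61 ≈ 19.1 mL/min
CrCl ≈ 19 mL/min → bracket 10–59 mL/min → every 32 hours.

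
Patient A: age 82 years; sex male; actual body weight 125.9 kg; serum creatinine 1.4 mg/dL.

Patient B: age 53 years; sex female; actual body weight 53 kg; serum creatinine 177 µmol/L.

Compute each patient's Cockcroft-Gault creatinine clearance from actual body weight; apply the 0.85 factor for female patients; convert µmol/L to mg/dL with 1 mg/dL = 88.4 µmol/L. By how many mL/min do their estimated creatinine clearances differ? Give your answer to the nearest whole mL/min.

Patient A: CrCl = (140 − 82) × 125.9 / (72 × 1.4) = 7302.2 / 100.80 ≈ 72.4 mL/min
Patient B: SCr = 177 / 88.4 = 2.002 mg/dL
Patient B: CrCl = (140 − 53) × 53 / (72 × 2.002) × 0.85 = 4611.0 / 144.14 × 0.85 ≈ 27.2 mL/min
|72.4 − 27.2| = 45.2 mL/min

45 mL/min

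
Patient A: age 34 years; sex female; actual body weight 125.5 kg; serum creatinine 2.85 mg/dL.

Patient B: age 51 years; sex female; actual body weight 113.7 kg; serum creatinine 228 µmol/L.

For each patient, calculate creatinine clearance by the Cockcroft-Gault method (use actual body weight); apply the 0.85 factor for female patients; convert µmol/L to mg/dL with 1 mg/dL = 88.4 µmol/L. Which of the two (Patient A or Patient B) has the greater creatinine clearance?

Patient A: CrCl = (140 − 34) × 125.5 / (72 × 2.85) × 0.85 = 13303.0 / 205.20 × 0.85 ≈ 55.1 mL/min
Patient B: SCr = 228 / 88.4 = 2.579 mg/dL
Patient B: CrCl = (140 − 51) × 113.7 / (72 × 2.579) × 0.85 = 10119.3 / 185.69 × 0.85 ≈ 46.3 mL/min
55.1 vs 46.3 mL/min → Patient A is higher.

Patient A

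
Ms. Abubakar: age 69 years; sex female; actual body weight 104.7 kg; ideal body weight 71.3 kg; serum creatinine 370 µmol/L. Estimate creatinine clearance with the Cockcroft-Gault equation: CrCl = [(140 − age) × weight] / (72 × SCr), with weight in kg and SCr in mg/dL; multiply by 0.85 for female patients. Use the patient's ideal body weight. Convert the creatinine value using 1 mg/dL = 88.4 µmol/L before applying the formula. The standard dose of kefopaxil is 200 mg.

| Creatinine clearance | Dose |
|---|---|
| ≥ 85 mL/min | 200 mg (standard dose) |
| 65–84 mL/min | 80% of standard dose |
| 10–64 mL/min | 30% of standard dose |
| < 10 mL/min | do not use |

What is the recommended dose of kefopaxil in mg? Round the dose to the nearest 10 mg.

60 mg

SCr = 370 / 88.4 = 4.186 mg/dL
CrCl = (140 − 69) × 71.3 / (72 × 4.186) × 0.85 = 5062.3 / 301.39 × 0.85 ≈ 14.3 mL/min
CrCl ≈ 14 mL/min → bracket 10–64 mL/min.
30% of 200 mg = 60 mg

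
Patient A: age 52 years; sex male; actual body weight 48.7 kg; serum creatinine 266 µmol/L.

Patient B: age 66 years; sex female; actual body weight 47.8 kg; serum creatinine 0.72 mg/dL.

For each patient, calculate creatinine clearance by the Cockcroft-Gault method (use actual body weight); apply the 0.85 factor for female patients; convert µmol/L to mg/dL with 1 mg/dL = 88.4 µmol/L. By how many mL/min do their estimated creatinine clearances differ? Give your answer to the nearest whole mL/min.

Patient A: SCr = 266 / 88.4 = 3.009 mg/dL
Patient A: CrCl = (140 − 52) × 48.7 / (72 × 3.009) = 4285.6 / 216.65 ≈ 19.8 mL/min
Patient B: CrCl = (140 − 66) × 47.8 / (72 × 0.72) × 0.85 = 3537.2 / 51.84 × 0.85 ≈ 58.0 mL/min
|19.8 − 58.0| = 38.2 mL/min

38 mL/min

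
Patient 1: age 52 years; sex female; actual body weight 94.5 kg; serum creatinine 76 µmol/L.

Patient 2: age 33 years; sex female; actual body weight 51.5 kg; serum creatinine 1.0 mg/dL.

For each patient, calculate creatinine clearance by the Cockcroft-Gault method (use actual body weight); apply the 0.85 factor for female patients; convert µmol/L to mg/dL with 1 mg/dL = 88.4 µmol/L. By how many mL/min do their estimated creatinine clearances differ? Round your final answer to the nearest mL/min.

Patient 1: SCr = 76 / 88.4 = 0.86 mg/dL
Patient 1: CrCl = (140 − 52) × 94.5 / (72 × 0.86) × 0.85 = 8316.0 / 61.92 × 0.85 ≈ 114.2 mL/min
Patient 2: CrCl = (140 − 33) × 51.5 / (72 × 1) × 0.85 = 5510.5 / 72.00 × 0.85 ≈ 65.1 mL/min
|114.2 − 65.1| = 49.1 mL/min

49 mL/min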